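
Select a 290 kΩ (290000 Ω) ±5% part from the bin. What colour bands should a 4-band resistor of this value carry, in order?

290000 Ω = 29 × 10^4.
2 → red
9 → white
Multiplier 10^4 → yellow.
±5% tolerance → gold.

red, white, yellow, gold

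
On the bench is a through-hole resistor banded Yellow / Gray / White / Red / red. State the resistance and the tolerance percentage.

48900 Ω ±2%

Yellow → 4 (first significant figure)
Grey → 8 (second significant figure)
White → 9 (third significant figure)
Red → ×10^2 multiplier
Red → ±2% tolerance
489 × 100 = 48900 Ω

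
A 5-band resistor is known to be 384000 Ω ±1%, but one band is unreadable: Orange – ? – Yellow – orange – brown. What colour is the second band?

384000 Ω = 384 × 10^3.
The second band gives digit 8 of the significand, and 8 is grey.

grey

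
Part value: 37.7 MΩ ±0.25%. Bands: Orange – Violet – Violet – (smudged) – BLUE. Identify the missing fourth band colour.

37700000 Ω = 377 × 10^5.
The fourth band is the multiplier, 10^5, which is green.

green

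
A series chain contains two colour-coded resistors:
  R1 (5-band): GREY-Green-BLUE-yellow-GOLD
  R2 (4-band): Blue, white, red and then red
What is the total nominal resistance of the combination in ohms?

R1: grey, green, blue → 856; yellow ×10^4 → 8560000 Ω.
R2: blue, white → 69; red ×10^2 → 6900 Ω.
Series: 8560000 + 6900 = 8566900 Ω.

8566900 Ω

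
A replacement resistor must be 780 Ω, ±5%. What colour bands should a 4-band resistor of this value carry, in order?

violet, grey, brown, gold

780 Ω = 78 × 10^1.
7 → violet
8 → grey
Multiplier 10^1 → brown.
±5% tolerance → gold.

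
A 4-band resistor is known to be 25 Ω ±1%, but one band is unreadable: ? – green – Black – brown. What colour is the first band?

red

25 Ω = 25 × 10^0.
The first band gives digit 2 of the significand, and 2 is red.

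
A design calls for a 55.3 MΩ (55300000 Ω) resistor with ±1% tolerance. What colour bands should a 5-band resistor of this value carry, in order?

55300000 Ω = 553 × 10^5.
5 → green
5 → green
3 → orange
Multiplier 10^5 → green.
±1% tolerance → brown.

green, green, orange, green, brown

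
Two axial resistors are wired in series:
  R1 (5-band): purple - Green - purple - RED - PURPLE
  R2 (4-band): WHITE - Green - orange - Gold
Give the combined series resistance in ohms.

170700 Ω

R1: violet, green, violet → 757; red ×10^2 → 75700 Ω.
R2: white, green → 95; orange ×10^3 → 95000 Ω.
Series: 75700 + 95000 = 170700 Ω.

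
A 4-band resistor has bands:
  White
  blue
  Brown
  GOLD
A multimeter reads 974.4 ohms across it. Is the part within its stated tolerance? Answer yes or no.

White → 9 (first significant figure)
Blue → 6 (second significant figure)
Brown → ×10 multiplier
Gold → ±5% tolerance
96 × 10 = 960 Ω
Allowed range: 912 Ω to 1008 Ω.
974.4 ohms lies inside that range.

yes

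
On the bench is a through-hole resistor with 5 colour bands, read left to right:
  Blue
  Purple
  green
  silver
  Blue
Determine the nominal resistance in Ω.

Blue → 6 (first significant figure)
Violet → 7 (second significant figure)
Green → 5 (third significant figure)
Silver → ×0.01 multiplier
675 × 0.01 = 6.75 Ω

6.75 Ω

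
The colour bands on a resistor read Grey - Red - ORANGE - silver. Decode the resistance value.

82000 Ω

Grey → 8 (first significant figure)
Red → 2 (second significant figure)
Orange → ×10^3 multiplier
82 × 1000 = 82000 Ω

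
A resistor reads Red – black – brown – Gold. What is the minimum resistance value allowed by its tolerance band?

Red → 2 (first significant figure)
Black → 0 (second significant figure)
Brown → ×10 multiplier
Gold → ±5% tolerance
20 × 10 = 200 Ω
Minimum = 200 × (1 − 5/100) = 190 Ω.

190 Ω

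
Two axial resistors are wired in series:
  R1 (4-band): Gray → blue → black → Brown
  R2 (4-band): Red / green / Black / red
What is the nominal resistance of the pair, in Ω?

111 Ω

R1: grey, blue → 86; black ×1 → 86 Ω.
R2: red, green → 25; black ×1 → 25 Ω.
Series: 86 + 25 = 111 Ω.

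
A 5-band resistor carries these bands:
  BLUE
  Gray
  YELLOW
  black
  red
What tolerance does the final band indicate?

±2%

The last band, red, is the tolerance band.
Red corresponds to ±2%.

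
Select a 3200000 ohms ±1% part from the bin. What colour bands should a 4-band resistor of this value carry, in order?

3200000 Ω = 32 × 10^5.
3 → orange
2 → red
Multiplier 10^5 → green.
±1% tolerance → brown.

orange, red, green, brown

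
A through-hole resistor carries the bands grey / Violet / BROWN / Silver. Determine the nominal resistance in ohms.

Grey → 8 (first significant figure)
Violet → 7 (second significant figure)
Brown → ×10 multiplier
87 × 10 = 870 Ω

870 Ω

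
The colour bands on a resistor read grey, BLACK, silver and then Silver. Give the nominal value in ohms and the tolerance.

Grey → 8 (first significant figure)
Black → 0 (second significant figure)
Silver → ×0.01 multiplier
Silver → ±10% tolerance
80 × 0.01 = 0.8 Ω

0.8 Ω ±10%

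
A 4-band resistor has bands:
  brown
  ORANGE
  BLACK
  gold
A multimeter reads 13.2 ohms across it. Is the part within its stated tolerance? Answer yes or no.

yes

Brown → 1 (first significant figure)
Orange → 3 (second significant figure)
Black → ×1 multiplier
Gold → ±5% tolerance
13 × 1 = 13 Ω
Allowed range: 12.35 Ω to 13.65 Ω.
13.2 ohms lies inside that range.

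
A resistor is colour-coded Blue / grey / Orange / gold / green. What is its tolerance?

±0.5%

The last band, green, is the tolerance band.
Green corresponds to ±0.5%.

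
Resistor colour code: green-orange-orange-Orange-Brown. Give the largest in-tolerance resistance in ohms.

Green → 5 (first significant figure)
Orange → 3 (second significant figure)
Orange → 3 (third significant figure)
Orange → ×10^3 multiplier
Brown → ±1% tolerance
533 × 1000 = 533000 Ω
Largest = 533000 × (1 + 1/100) = 538330 Ω.

538330 Ω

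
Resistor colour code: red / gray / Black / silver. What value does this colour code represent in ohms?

28 Ω

Red → 2 (first significant figure)
Grey → 8 (second significant figure)
Black → ×1 multiplier
28 × 1 = 28 Ω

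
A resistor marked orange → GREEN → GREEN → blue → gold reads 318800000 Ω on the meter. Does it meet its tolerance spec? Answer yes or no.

Orange → 3 (first significant figure)
Green → 5 (second significant figure)
Green → 5 (third significant figure)
Blue → ×10^6 multiplier
Gold → ±5% tolerance
355 × 1000000 = 355000000 Ω
Allowed range: 337250000 Ω to 372750000 Ω.
318800000 Ω lies outside that range.

no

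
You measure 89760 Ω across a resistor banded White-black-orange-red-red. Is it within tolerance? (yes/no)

White → 9 (first significant figure)
Black → 0 (second significant figure)
Orange → 3 (third significant figure)
Red → ×10^2 multiplier
Red → ±2% tolerance
903 × 100 = 90300 Ω
Allowed range: 88494 Ω to 92106 Ω.
89760 Ω lies inside that range.

yes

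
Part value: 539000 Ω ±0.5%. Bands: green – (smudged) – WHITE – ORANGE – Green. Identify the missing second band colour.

539000 Ω = 539 × 10^3.
The second band gives digit 3 of the significand, and 3 is orange.

orange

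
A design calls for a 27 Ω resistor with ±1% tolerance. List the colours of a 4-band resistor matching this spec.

red, violet, black, brown

27 Ω = 27 × 10^0.
2 → red
7 → violet
Multiplier 10^0 → black.
±1% tolerance → brown.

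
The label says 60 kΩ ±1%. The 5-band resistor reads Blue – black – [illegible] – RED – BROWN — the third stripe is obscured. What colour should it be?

60000 Ω = 600 × 10^2.
The third band gives digit 0 of the significand, and 0 is black.

black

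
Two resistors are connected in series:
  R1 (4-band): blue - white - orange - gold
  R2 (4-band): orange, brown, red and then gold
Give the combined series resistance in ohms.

72100 Ω

R1: blue, white → 69; orange ×10^3 → 69000 Ω.
R2: orange, brown → 31; red ×10^2 → 3100 Ω.
Series: 69000 + 3100 = 72100 Ω.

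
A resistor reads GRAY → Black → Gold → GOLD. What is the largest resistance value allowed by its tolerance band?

Grey → 8 (first significant figure)
Black → 0 (second significant figure)
Gold → ×0.1 multiplier
Gold → ±5% tolerance
80 × 0.1 = 8 Ω
Largest = 8 × (1 + 5/100) = 8.4 Ω.

8.4 Ω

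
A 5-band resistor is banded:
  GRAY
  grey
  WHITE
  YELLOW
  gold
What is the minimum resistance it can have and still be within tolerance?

8445500 Ω

Grey → 8 (first significant figure)
Grey → 8 (second significant figure)
White → 9 (third significant figure)
Yellow → ×10^4 multiplier
Gold → ±5% tolerance
889 × 10000 = 8890000 Ω
Minimum = 8890000 × (1 − 5/100) = 8445500 Ω.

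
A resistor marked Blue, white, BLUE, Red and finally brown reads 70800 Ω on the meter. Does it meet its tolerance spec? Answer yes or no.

no

Blue → 6 (first significant figure)
White → 9 (second significant figure)
Blue → 6 (third significant figure)
Red → ×10^2 multiplier
Brown → ±1% tolerance
696 × 100 = 69600 Ω
Allowed range: 68904 Ω to 70296 Ω.
70800 Ω lies outside that range.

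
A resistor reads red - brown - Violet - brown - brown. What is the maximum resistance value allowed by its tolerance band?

Red → 2 (first significant figure)
Brown → 1 (second significant figure)
Violet → 7 (third significant figure)
Brown → ×10 multiplier
Brown → ±1% tolerance
217 × 10 = 2170 Ω
Maximum = 2170 × (1 + 1/100) = 2191.7 Ω.

2191.7 Ω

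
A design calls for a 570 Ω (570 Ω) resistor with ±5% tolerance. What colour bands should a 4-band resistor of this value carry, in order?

green, violet, brown, gold

570 Ω = 57 × 10^1.
5 → green
7 → violet
Multiplier 10^1 → brown.
±5% tolerance → gold.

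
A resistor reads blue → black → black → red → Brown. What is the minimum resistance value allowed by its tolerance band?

Blue → 6 (first significant figure)
Black → 0 (second significant figure)
Black → 0 (third significant figure)
Red → ×10^2 multiplier
Brown → ±1% tolerance
600 × 100 = 60000 Ω
Minimum = 60000 × (1 − 1/100) = 59400 Ω.

59400 Ω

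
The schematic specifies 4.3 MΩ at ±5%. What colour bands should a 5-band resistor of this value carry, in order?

4300000 Ω = 430 × 10^4.
4 → yellow
3 → orange
0 → black
Multiplier 10^4 → yellow.
±5% tolerance → gold.

yellow, orange, black, yellow, gold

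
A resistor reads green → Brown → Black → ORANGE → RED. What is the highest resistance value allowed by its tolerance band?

520200 Ω

Green → 5 (first significant figure)
Brown → 1 (second significant figure)
Black → 0 (third significant figure)
Orange → ×10^3 multiplier
Red → ±2% tolerance
510 × 1000 = 510000 Ω
Highest = 510000 × (1 + 2/100) = 520200 Ω.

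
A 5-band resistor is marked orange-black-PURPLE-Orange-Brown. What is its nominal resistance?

307000 Ω

Orange → 3 (first significant figure)
Black → 0 (second significant figure)
Violet → 7 (third significant figure)
Orange → ×10^3 multiplier
307 × 1000 = 307000 Ω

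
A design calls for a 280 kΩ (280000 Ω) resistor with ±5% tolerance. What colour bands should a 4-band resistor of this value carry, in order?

280000 Ω = 28 × 10^4.
2 → red
8 → grey
Multiplier 10^4 → yellow.
±5% tolerance → gold.

red, grey, yellow, gold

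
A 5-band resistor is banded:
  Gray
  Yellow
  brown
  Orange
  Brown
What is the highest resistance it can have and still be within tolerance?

Grey → 8 (first significant figure)
Yellow → 4 (second significant figure)
Brown → 1 (third significant figure)
Orange → ×10^3 multiplier
Brown → ±1% tolerance
841 × 1000 = 841000 Ω
Highest = 841000 × (1 + 1/100) = 849410 Ω.

849410 Ω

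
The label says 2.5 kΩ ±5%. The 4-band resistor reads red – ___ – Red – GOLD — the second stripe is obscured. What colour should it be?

green

2500 Ω = 25 × 10^2.
The second band gives digit 5 of the significand, and 5 is green.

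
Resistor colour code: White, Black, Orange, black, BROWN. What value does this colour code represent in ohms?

White → 9 (first significant figure)
Black → 0 (second significant figure)
Orange → 3 (third significant figure)
Black → ×1 multiplier
903 × 1 = 903 Ω

903 Ω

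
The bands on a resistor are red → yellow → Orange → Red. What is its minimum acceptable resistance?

23520 Ω

Red → 2 (first significant figure)
Yellow → 4 (second significant figure)
Orange → ×10^3 multiplier
Red → ±2% tolerance
24 × 1000 = 24000 Ω
Minimum = 24000 × (1 − 2/100) = 23520 Ω.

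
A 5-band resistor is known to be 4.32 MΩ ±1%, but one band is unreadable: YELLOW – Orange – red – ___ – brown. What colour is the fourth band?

yellow

4320000 Ω = 432 × 10^4.
The fourth band is the multiplier, 10^4, which is yellow.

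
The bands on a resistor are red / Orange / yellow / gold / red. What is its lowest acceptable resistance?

Red → 2 (first significant figure)
Orange → 3 (second significant figure)
Yellow → 4 (third significant figure)
Gold → ×0.1 multiplier
Red → ±2% tolerance
234 × 0.1 = 23.4 Ω
Lowest = 23.4 × (1 − 2/100) = 22.932 Ω.

22.932 Ω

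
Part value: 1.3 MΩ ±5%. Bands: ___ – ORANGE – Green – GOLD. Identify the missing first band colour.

1300000 Ω = 13 × 10^5.
The first band gives digit 1 of the significand, and 1 is brown.

brown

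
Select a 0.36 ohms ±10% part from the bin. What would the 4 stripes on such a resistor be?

0.36 Ω = 36 × 10^-2.
3 → orange
6 → blue
Multiplier 10^-2 → silver.
±10% tolerance → silver.

orange, blue, silver, silver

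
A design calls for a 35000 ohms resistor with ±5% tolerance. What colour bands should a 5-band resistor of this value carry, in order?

orange, green, black, red, gold

35000 Ω = 350 × 10^2.
3 → orange
5 → green
0 → black
Multiplier 10^2 → red.
±5% tolerance → gold.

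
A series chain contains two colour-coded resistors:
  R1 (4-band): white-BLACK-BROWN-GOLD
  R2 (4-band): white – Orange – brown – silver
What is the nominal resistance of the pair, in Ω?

R1: white, black → 90; brown ×10 → 900 Ω.
R2: white, orange → 93; brown ×10 → 930 Ω.
Series: 900 + 930 = 1830 Ω.

1830 Ω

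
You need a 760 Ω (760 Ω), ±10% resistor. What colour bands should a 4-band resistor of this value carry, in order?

760 Ω = 76 × 10^1.
7 → violet
6 → blue
Multiplier 10^1 → brown.
±10% tolerance → silver.

violet, blue, brown, silver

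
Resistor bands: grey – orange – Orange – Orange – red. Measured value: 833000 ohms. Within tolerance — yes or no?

yes

Grey → 8 (first significant figure)
Orange → 3 (second significant figure)
Orange → 3 (third significant figure)
Orange → ×10^3 multiplier
Red → ±2% tolerance
833 × 1000 = 833000 Ω
Allowed range: 816340 Ω to 849660 Ω.
833000 ohms lies inside that range.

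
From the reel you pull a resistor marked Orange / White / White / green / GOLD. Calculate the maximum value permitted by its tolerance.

41895000 Ω

Orange → 3 (first significant figure)
White → 9 (second significant figure)
White → 9 (third significant figure)
Green → ×10^5 multiplier
Gold → ±5% tolerance
399 × 100000 = 39900000 Ω
Maximum = 39900000 × (1 + 5/100) = 41895000 Ω.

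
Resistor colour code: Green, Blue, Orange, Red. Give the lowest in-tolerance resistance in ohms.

Green → 5 (first significant figure)
Blue → 6 (second significant figure)
Orange → ×10^3 multiplier
Red → ±2% tolerance
56 × 1000 = 56000 Ω
Lowest = 56000 × (1 − 2/100) = 54880 Ω.

54880 Ω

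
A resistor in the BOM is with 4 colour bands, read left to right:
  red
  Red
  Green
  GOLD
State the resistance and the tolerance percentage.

Red → 2 (first significant figure)
Red → 2 (second significant figure)
Green → ×10^5 multiplier
Gold → ±5% tolerance
22 × 100000 = 2200000 Ω

2200000 Ω ±5%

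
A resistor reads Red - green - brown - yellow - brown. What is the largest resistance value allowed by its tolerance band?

2535100 Ω

Red → 2 (first significant figure)
Green → 5 (second significant figure)
Brown → 1 (third significant figure)
Yellow → ×10^4 multiplier
Brown → ±1% tolerance
251 × 10000 = 2510000 Ω
Largest = 2510000 × (1 + 1/100) = 2535100 Ω.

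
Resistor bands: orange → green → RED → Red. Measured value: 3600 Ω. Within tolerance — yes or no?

no

Orange → 3 (first significant figure)
Green → 5 (second significant figure)
Red → ×10^2 multiplier
Red → ±2% tolerance
35 × 100 = 3500 Ω
Allowed range: 3430 Ω to 3570 Ω.
3600 Ω lies outside that range.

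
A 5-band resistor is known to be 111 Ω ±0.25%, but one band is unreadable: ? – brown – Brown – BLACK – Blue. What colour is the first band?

111 Ω = 111 × 10^0.
The first band gives digit 1 of the significand, and 1 is brown.

brown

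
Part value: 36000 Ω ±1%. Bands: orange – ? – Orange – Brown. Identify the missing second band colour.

blue

36000 Ω = 36 × 10^3.
The second band gives digit 6 of the significand, and 6 is blue.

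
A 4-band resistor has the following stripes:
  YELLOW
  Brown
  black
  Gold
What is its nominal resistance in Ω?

41 Ω

Yellow → 4 (first significant figure)
Brown → 1 (second significant figure)
Black → ×1 multiplier
41 × 1 = 41 Ω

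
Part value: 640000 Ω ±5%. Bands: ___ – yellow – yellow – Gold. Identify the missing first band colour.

640000 Ω = 64 × 10^4.
The first band gives digit 6 of the significand, and 6 is blue.

blue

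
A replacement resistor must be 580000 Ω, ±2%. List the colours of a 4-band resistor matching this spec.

580000 Ω = 58 × 10^4.
5 → green
8 → grey
Multiplier 10^4 → yellow.
±2% tolerance → red.

green, grey, yellow, red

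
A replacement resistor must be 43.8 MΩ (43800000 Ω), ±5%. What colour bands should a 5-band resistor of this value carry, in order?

43800000 Ω = 438 × 10^5.
4 → yellow
3 → orange
8 → grey
Multiplier 10^5 → green.
±5% tolerance → gold.

yellow, orange, grey, green, gold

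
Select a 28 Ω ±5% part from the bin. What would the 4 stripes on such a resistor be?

red, grey, black, gold

28 Ω = 28 × 10^0.
2 → red
8 → grey
Multiplier 10^0 → black.
±5% tolerance → gold.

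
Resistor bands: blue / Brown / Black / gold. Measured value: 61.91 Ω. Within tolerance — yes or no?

yes

Blue → 6 (first significant figure)
Brown → 1 (second significant figure)
Black → ×1 multiplier
Gold → ±5% tolerance
61 × 1 = 61 Ω
Allowed range: 57.95 Ω to 64.05 Ω.
61.91 Ω lies inside that range.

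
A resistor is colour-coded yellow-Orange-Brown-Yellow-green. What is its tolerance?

±0.5%

The last band, green, is the tolerance band.
Green corresponds to ±0.5%.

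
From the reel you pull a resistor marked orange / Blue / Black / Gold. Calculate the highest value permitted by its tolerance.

37.8 Ω

Orange → 3 (first significant figure)
Blue → 6 (second significant figure)
Black → ×1 multiplier
Gold → ±5% tolerance
36 × 1 = 36 Ω
Highest = 36 × (1 + 5/100) = 37.8 Ω.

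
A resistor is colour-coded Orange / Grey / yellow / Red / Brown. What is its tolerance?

±1%

The last band, brown, is the tolerance band.
Brown corresponds to ±1%.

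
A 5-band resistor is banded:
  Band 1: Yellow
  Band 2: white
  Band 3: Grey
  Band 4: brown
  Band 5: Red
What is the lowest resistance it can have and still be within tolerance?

Yellow → 4 (first significant figure)
White → 9 (second significant figure)
Grey → 8 (third significant figure)
Brown → ×10 multiplier
Red → ±2% tolerance
498 × 10 = 4980 Ω
Lowest = 4980 × (1 − 2/100) = 4880.4 Ω.

4880.4 Ω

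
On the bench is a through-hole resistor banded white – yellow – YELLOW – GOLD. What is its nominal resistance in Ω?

White → 9 (first significant figure)
Yellow → 4 (second significant figure)
Yellow → ×10^4 multiplier
94 × 10000 = 940000 Ω

940000 Ω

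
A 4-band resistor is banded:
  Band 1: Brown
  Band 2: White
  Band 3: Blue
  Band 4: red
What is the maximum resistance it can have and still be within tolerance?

Brown → 1 (first significant figure)
White → 9 (second significant figure)
Blue → ×10^6 multiplier
Red → ±2% tolerance
19 × 1000000 = 19000000 Ω
Maximum = 19000000 × (1 + 2/100) = 19380000 Ω.

19380000 Ω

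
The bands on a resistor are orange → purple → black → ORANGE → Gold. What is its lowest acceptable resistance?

351500 Ω

Orange → 3 (first significant figure)
Violet → 7 (second significant figure)
Black → 0 (third significant figure)
Orange → ×10^3 multiplier
Gold → ±5% tolerance
370 × 1000 = 370000 Ω
Lowest = 370000 × (1 − 5/100) = 351500 Ω.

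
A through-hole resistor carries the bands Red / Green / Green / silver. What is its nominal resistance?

Red → 2 (first significant figure)
Green → 5 (second significant figure)
Green → ×10^5 multiplier
25 × 100000 = 2500000 Ω

2500000 Ω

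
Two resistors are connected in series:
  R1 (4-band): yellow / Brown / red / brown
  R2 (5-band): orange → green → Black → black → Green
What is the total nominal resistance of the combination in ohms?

4450 Ω

R1: yellow, brown → 41; red ×10^2 → 4100 Ω.
R2: orange, green, black → 350; black ×1 → 350 Ω.
Series: 4100 + 350 = 4450 Ω.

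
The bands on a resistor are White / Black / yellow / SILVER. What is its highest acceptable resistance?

White → 9 (first significant figure)
Black → 0 (second significant figure)
Yellow → ×10^4 multiplier
Silver → ±10% tolerance
90 × 10000 = 900000 Ω
Highest = 900000 × (1 + 10/100) = 990000 Ω.

990000 Ω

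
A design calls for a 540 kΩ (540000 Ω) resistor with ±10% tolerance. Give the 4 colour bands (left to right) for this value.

540000 Ω = 54 × 10^4.
5 → green
4 → yellow
Multiplier 10^4 → yellow.
±10% tolerance → silver.

green, yellow, yellow, silver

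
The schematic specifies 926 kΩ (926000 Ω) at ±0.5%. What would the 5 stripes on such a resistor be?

white, red, blue, orange, green

926000 Ω = 926 × 10^3.
9 → white
2 → red
6 → blue
Multiplier 10^3 → orange.
±0.5% tolerance → green.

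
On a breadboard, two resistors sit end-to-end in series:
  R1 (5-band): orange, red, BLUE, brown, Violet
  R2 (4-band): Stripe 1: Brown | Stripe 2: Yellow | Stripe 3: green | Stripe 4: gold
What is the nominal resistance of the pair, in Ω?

R1: orange, red, blue → 326; brown ×10 → 3260 Ω.
R2: brown, yellow → 14; green ×10^5 → 1400000 Ω.
Series: 3260 + 1400000 = 1403260 Ω.

1403260 Ω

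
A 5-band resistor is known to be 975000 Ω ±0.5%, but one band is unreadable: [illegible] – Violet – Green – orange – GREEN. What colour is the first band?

white

975000 Ω = 975 × 10^3.
The first band gives digit 9 of the significand, and 9 is white.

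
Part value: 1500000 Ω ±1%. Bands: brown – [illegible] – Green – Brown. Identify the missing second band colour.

green

1500000 Ω = 15 × 10^5.
The second band gives digit 5 of the significand, and 5 is green.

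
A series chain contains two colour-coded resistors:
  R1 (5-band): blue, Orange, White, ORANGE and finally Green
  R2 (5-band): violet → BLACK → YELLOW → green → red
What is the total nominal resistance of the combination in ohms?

R1: blue, orange, white → 639; orange ×10^3 → 639000 Ω.
R2: violet, black, yellow → 704; green ×10^5 → 70400000 Ω.
Series: 639000 + 70400000 = 71039000 Ω.

71039000 Ω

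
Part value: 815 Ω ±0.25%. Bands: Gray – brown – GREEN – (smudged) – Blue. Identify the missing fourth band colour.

black

815 Ω = 815 × 10^0.
The fourth band is the multiplier, 10^0, which is black.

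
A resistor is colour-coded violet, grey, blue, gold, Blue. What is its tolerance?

The last band, blue, is the tolerance band.
Blue corresponds to ±0.25%.

±0.25%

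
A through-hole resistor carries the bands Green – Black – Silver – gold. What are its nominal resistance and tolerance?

0.5 Ω ±5%

Green → 5 (first significant figure)
Black → 0 (second significant figure)
Silver → ×0.01 multiplier
Gold → ±5% tolerance
50 × 0.01 = 0.5 Ω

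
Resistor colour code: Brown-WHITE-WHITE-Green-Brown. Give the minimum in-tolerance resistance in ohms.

Brown → 1 (first significant figure)
White → 9 (second significant figure)
White → 9 (third significant figure)
Green → ×10^5 multiplier
Brown → ±1% tolerance
199 × 100000 = 19900000 Ω
Minimum = 19900000 × (1 − 1/100) = 19701000 Ω.

19701000 Ω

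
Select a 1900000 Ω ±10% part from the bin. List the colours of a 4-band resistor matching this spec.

brown, white, green, silver

1900000 Ω = 19 × 10^5.
1 → brown
9 → white
Multiplier 10^5 → green.
±10% tolerance → silver.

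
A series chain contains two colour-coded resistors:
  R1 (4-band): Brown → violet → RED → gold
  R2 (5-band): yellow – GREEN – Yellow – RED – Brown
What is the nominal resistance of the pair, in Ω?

47100 Ω

R1: brown, violet → 17; red ×10^2 → 1700 Ω.
R2: yellow, green, yellow → 454; red ×10^2 → 45400 Ω.
Series: 1700 + 45400 = 47100 Ω.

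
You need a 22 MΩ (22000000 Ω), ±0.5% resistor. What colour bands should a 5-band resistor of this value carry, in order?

red, red, black, green, green

22000000 Ω = 220 × 10^5.
2 → red
2 → red
0 → black
Multiplier 10^5 → green.
±0.5% tolerance → green.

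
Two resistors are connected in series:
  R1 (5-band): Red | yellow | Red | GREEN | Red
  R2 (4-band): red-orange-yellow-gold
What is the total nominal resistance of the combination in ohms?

R1: red, yellow, red → 242; green ×10^5 → 24200000 Ω.
R2: red, orange → 23; yellow ×10^4 → 230000 Ω.
Series: 24200000 + 230000 = 24430000 Ω.

24430000 Ω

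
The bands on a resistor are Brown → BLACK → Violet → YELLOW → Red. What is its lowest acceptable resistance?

1048600 Ω

Brown → 1 (first significant figure)
Black → 0 (second significant figure)
Violet → 7 (third significant figure)
Yellow → ×10^4 multiplier
Red → ±2% tolerance
107 × 10000 = 1070000 Ω
Lowest = 1070000 × (1 − 2/100) = 1048600 Ω.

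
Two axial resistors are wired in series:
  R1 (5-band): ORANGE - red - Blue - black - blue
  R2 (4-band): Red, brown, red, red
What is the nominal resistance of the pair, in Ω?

2426 Ω

R1: orange, red, blue → 326; black ×1 → 326 Ω.
R2: red, brown → 21; red ×10^2 → 2100 Ω.
Series: 326 + 2100 = 2426 Ω.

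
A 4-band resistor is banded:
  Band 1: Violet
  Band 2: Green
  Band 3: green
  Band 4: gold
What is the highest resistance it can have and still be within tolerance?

7875000 Ω

Violet → 7 (first significant figure)
Green → 5 (second significant figure)
Green → ×10^5 multiplier
Gold → ±5% tolerance
75 × 100000 = 7500000 Ω
Highest = 7500000 × (1 + 5/100) = 7875000 Ω.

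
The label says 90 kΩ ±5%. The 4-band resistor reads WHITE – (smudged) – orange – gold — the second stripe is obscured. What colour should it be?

black

90000 Ω = 90 × 10^3.
The second band gives digit 0 of the significand, and 0 is black.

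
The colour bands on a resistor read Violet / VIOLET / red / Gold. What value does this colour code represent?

7700 Ω

Violet → 7 (first significant figure)
Violet → 7 (second significant figure)
Red → ×10^2 multiplier
77 × 100 = 7700 Ω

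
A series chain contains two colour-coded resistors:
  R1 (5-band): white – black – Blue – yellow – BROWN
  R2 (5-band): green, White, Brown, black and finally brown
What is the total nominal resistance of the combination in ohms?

R1: white, black, blue → 906; yellow ×10^4 → 9060000 Ω.
R2: green, white, brown → 591; black ×1 → 591 Ω.
Series: 9060000 + 591 = 9060591 Ω.

9060591 Ω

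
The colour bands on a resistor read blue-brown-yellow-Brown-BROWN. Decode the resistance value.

6140 Ω

Blue → 6 (first significant figure)
Brown → 1 (second significant figure)
Yellow → 4 (third significant figure)
Brown → ×10 multiplier
614 × 10 = 6140 Ω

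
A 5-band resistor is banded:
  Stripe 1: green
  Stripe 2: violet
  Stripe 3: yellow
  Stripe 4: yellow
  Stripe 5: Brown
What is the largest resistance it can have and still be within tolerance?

5797400 Ω

Green → 5 (first significant figure)
Violet → 7 (second significant figure)
Yellow → 4 (third significant figure)
Yellow → ×10^4 multiplier
Brown → ±1% tolerance
574 × 10000 = 5740000 Ω
Largest = 5740000 × (1 + 1/100) = 5797400 Ω.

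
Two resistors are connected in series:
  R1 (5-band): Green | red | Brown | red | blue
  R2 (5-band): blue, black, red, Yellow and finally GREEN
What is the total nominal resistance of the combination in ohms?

R1: green, red, brown → 521; red ×10^2 → 52100 Ω.
R2: blue, black, red → 602; yellow ×10^4 → 6020000 Ω.
Series: 52100 + 6020000 = 6072100 Ω.

6072100 Ω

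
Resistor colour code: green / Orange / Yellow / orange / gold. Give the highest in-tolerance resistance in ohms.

Green → 5 (first significant figure)
Orange → 3 (second significant figure)
Yellow → 4 (third significant figure)
Orange → ×10^3 multiplier
Gold → ±5% tolerance
534 × 1000 = 534000 Ω
Highest = 534000 × (1 + 5/100) = 560700 Ω.

560700 Ω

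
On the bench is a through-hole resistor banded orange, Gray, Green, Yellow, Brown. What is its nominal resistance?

Orange → 3 (first significant figure)
Grey → 8 (second significant figure)
Green → 5 (third significant figure)
Yellow → ×10^4 multiplier
385 × 10000 = 3850000 Ω

3850000 Ω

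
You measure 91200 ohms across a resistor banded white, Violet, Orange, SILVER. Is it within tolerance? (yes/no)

yes

White → 9 (first significant figure)
Violet → 7 (second significant figure)
Orange → ×10^3 multiplier
Silver → ±10% tolerance
97 × 1000 = 97000 Ω
Allowed range: 87300 Ω to 106700 Ω.
91200 ohms lies inside that range.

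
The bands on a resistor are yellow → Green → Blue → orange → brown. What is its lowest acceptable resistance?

Yellow → 4 (first significant figure)
Green → 5 (second significant figure)
Blue → 6 (third significant figure)
Orange → ×10^3 multiplier
Brown → ±1% tolerance
456 × 1000 = 456000 Ω
Lowest = 456000 × (1 − 1/100) = 451440 Ω.

451440 Ω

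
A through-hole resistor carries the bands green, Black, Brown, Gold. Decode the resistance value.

500 Ω

Green → 5 (first significant figure)
Black → 0 (second significant figure)
Brown → ×10 multiplier
50 × 10 = 500 Ω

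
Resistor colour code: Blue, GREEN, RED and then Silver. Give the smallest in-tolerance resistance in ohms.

Blue → 6 (first significant figure)
Green → 5 (second significant figure)
Red → ×10^2 multiplier
Silver → ±10% tolerance
65 × 100 = 6500 Ω
Smallest = 6500 × (1 − 10/100) = 5850 Ω.

5850 Ω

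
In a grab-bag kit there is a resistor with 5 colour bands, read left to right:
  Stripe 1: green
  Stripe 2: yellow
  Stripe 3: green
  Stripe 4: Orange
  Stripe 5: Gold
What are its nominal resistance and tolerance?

545000 Ω ±5%

Green → 5 (first significant figure)
Yellow → 4 (second significant figure)
Green → 5 (third significant figure)
Orange → ×10^3 multiplier
Gold → ±5% tolerance
545 × 1000 = 545000 Ω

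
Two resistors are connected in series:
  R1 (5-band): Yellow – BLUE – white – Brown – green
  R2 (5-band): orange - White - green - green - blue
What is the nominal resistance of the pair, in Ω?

R1: yellow, blue, white → 469; brown ×10 → 4690 Ω.
R2: orange, white, green → 395; green ×10^5 → 39500000 Ω.
Series: 4690 + 39500000 = 39504690 Ω.

39504690 Ω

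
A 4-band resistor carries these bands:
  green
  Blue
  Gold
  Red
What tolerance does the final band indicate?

±2%

The last band, red, is the tolerance band.
Red corresponds to ±2%.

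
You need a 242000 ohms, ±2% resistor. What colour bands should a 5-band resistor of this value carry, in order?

red, yellow, red, orange, red

242000 Ω = 242 × 10^3.
2 → red
4 → yellow
2 → red
Multiplier 10^3 → orange.
±2% tolerance → red.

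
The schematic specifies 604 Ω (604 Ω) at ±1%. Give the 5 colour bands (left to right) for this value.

blue, black, yellow, black, brown

604 Ω = 604 × 10^0.
6 → blue
0 → black
4 → yellow
Multiplier 10^0 → black.
±1% tolerance → brown.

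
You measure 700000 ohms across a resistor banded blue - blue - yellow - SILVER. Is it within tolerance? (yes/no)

Blue → 6 (first significant figure)
Blue → 6 (second significant figure)
Yellow → ×10^4 multiplier
Silver → ±10% tolerance
66 × 10000 = 660000 Ω
Allowed range: 594000 Ω to 726000 Ω.
700000 ohms lies inside that range.

yes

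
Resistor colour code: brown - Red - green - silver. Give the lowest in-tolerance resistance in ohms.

1080000 Ω

Brown → 1 (first significant figure)
Red → 2 (second significant figure)
Green → ×10^5 multiplier
Silver → ±10% tolerance
12 × 100000 = 1200000 Ω
Lowest = 1200000 × (1 − 10/100) = 1080000 Ω.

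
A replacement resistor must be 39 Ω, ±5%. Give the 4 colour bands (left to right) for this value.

orange, white, black, gold

39 Ω = 39 × 10^0.
3 → orange
9 → white
Multiplier 10^0 → black.
±5% tolerance → gold.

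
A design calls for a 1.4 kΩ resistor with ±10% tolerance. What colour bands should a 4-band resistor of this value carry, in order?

1400 Ω = 14 × 10^2.
1 → brown
4 → yellow
Multiplier 10^2 → red.
±10% tolerance → silver.

brown, yellow, red, silver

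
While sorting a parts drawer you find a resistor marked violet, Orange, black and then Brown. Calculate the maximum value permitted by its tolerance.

73.73 Ω

Violet → 7 (first significant figure)
Orange → 3 (second significant figure)
Black → ×1 multiplier
Brown → ±1% tolerance
73 × 1 = 73 Ω
Maximum = 73 × (1 + 1/100) = 73.73 Ω.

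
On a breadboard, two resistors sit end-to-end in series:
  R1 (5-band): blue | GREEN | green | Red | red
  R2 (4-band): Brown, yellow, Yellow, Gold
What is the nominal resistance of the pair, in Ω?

R1: blue, green, green → 655; red ×10^2 → 65500 Ω.
R2: brown, yellow → 14; yellow ×10^4 → 140000 Ω.
Series: 65500 + 140000 = 205500 Ω.

205500 Ω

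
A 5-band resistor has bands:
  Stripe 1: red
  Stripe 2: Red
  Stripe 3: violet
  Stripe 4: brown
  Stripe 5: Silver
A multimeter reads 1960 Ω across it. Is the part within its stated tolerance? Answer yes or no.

Red → 2 (first significant figure)
Red → 2 (second significant figure)
Violet → 7 (third significant figure)
Brown → ×10 multiplier
Silver → ±10% tolerance
227 × 10 = 2270 Ω
Allowed range: 2043 Ω to 2497 Ω.
1960 Ω lies outside that range.

no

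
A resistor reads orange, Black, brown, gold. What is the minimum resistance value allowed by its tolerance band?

285 Ω

Orange → 3 (first significant figure)
Black → 0 (second significant figure)
Brown → ×10 multiplier
Gold → ±5% tolerance
30 × 10 = 300 Ω
Minimum = 300 × (1 − 5/100) = 285 Ω.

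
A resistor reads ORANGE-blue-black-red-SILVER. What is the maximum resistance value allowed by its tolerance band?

Orange → 3 (first significant figure)
Blue → 6 (second significant figure)
Black → 0 (third significant figure)
Red → ×10^2 multiplier
Silver → ±10% tolerance
360 × 100 = 36000 Ω
Maximum = 36000 × (1 + 10/100) = 39600 Ω.

39600 Ω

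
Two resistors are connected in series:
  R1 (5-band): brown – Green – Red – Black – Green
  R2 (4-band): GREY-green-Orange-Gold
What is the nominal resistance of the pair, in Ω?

85152 Ω

R1: brown, green, red → 152; black ×1 → 152 Ω.
R2: grey, green → 85; orange ×10^3 → 85000 Ω.
Series: 152 + 85000 = 85152 Ω.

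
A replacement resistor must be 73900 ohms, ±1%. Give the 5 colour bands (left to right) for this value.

violet, orange, white, red, brown

73900 Ω = 739 × 10^2.
7 → violet
3 → orange
9 → white
Multiplier 10^2 → red.
±1% tolerance → brown.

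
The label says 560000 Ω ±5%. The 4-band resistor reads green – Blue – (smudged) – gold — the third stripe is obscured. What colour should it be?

yellow

560000 Ω = 56 × 10^4.
The third band is the multiplier, 10^4, which is yellow.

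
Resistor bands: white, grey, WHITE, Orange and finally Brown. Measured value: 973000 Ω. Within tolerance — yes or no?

White → 9 (first significant figure)
Grey → 8 (second significant figure)
White → 9 (third significant figure)
Orange → ×10^3 multiplier
Brown → ±1% tolerance
989 × 1000 = 989000 Ω
Allowed range: 979110 Ω to 998890 Ω.
973000 Ω lies outside that range.

no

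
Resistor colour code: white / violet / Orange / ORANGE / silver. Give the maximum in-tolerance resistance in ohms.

White → 9 (first significant figure)
Violet → 7 (second significant figure)
Orange → 3 (third significant figure)
Orange → ×10^3 multiplier
Silver → ±10% tolerance
973 × 1000 = 973000 Ω
Maximum = 973000 × (1 + 10/100) = 1070300 Ω.

1070300 Ω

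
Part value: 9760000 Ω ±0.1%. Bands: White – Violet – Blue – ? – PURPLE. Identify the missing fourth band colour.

yellow

9760000 Ω = 976 × 10^4.
The fourth band is the multiplier, 10^4, which is yellow.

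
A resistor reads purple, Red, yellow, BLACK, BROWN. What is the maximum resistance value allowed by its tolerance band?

Violet → 7 (first significant figure)
Red → 2 (second significant figure)
Yellow → 4 (third significant figure)
Black → ×1 multiplier
Brown → ±1% tolerance
724 × 1 = 724 Ω
Maximum = 724 × (1 + 1/100) = 731.24 Ω.

731.24 Ω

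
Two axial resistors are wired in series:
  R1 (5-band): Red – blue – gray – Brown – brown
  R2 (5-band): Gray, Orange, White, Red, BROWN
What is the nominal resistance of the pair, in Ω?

86580 Ω

R1: red, blue, grey → 268; brown ×10 → 2680 Ω.
R2: grey, orange, white → 839; red ×10^2 → 83900 Ω.
Series: 2680 + 83900 = 86580 Ω.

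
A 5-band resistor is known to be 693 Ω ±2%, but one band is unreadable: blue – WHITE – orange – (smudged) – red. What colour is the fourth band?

black

693 Ω = 693 × 10^0.
The fourth band is the multiplier, 10^0, which is black.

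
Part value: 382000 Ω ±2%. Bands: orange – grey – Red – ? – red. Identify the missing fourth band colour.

orange

382000 Ω = 382 × 10^3.
The fourth band is the multiplier, 10^3, which is orange.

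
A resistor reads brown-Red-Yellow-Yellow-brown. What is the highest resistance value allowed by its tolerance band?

Brown → 1 (first significant figure)
Red → 2 (second significant figure)
Yellow → 4 (third significant figure)
Yellow → ×10^4 multiplier
Brown → ±1% tolerance
124 × 10000 = 1240000 Ω
Highest = 1240000 × (1 + 1/100) = 1252400 Ω.

1252400 Ω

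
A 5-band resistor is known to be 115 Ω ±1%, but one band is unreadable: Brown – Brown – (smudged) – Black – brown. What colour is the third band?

115 Ω = 115 × 10^0.
The third band gives digit 5 of the significand, and 5 is green.

green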